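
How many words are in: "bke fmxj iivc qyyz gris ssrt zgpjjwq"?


Input string: 'bke fmxj iivc qyyz gris ssrt zgpjjwq'
Operation: split by spaces
Words found: 'bke', 'fmxj', 'iivc', 'qyyz', 'gris', 'ssrt', 'zgpjjwq'
Word count: 7


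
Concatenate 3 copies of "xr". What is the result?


Input string: 'xr'
Operation: repeat 3 times
Concatenation: 'xr' + 'xr' + 'xr'
Result: xrxrxr


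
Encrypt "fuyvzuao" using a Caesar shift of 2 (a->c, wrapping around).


Input: 'fuyvzuao', shift = 2
Operation: for each letter, (position + 2) mod 26
Mapping: 'f'(5+2=7)->'h', 'u'(20+2=22)->'w', 'y'(24+2=26, 26 mod 26=0)->'a', 'v'(21+2=23)->'x', 'z'(25+2=27, 27 mod 26=1)->'b', 'u'(20+2=22)->'w', 'a'(0+2=2)->'c', 'o'(14+2=16)->'q'
Result: hwaxbwcq


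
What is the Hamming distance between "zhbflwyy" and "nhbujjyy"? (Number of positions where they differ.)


String 1: 'zhbflwyy'
String 2: 'nhbujjyy'
Compare each position: pos 0: 'z'!='n', pos 1: 'h'=='h', pos 2: 'b'=='b', pos 3: 'f'!='u', pos 4: 'l'!='j', pos 5: 'w'!='j', pos 6: 'y'=='y', pos 7: 'y'=='y'
Differing positions: 4
Hamming distance: 4


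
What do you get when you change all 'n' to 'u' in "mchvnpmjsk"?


Input string: 'mchvnpmjsk'
Operation: replace 'n' with 'u'
Positions of 'n': 4
After replacement: mchvupmjsk


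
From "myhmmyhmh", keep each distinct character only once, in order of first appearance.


Input: 'myhmmyhmh'
Operation: keep first occurrence of each character
Scan: s[0]='m' new -> keep; s[1]='y' new -> keep; s[2]='h' new -> keep; s[3]='m' seen -> skip; s[4]='m' seen -> skip; s[5]='y' seen -> skip; s[6]='h' seen -> skip; s[7]='m' seen -> skip; s[8]='h' seen -> skip
Result: myh


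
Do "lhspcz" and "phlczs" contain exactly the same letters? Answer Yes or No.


String 1: 'lhspcz' -> sorted: 'chlpsz'
String 2: 'phlczs' -> sorted: 'chlpsz'
Compare sorted forms: 'chlpsz' == 'chlpsz'
Anagram: Yes


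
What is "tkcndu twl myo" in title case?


Input string: 'tkcndu twl myo'
Operation: capitalize first letter of each word
Word transformations: 'tkcndu'->'Tkcndu', 'twl'->'Twl', 'myo'->'Myo'
Result: Tkcndu Twl Myo


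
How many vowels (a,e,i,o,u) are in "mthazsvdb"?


Input string: 'mthazsvdb'
Operation: count vowels (a, e, i, o, u)
Scan: s[0]='m', s[1]='t', s[2]='h', s[3]='a' (vowel), s[4]='z', s[5]='s', s[6]='v', s[7]='d', s[8]='b'
Vowels found: 1
Result: 1


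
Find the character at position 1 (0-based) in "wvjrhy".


Input string: 'wvjrhy'
Operation: get character at index 1
Index mapping: s[0]='w', s[1]='v'
Result: 'v'


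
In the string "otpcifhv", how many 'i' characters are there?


Input string: 'otpcifhv'
Target character: 'i'
Scan each position: s[4]='i'
Matches found at indices: 4
Total: 1


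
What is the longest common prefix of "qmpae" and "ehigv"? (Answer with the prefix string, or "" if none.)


String 1: 'qmpae'
String 2: 'ehigv'
Compare position by position:
pos 0: 'q' vs 'e' differ -> stop
Longest common prefix: "" (length 0)


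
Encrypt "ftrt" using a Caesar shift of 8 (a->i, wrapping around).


Input: 'ftrt', shift = 8
Operation: for each letter, (position + 8) mod 26
Mapping: 'f'(5+8=13)->'n', 't'(19+8=27, 27 mod 26=1)->'b', 'r'(17+8=25)->'z', 't'(19+8=27, 27 mod 26=1)->'b'
Result: nbzb


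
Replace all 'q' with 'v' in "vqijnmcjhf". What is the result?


Input string: 'vqijnmcjhf'
Operation: replace 'q' with 'v'
Positions of 'q': 1
After replacement: vvijnmcjhf


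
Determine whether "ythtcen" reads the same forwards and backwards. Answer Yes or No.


Input string: 'ythtcen'
Reversed: 'necthty'
Compare pairs: s[0]='y' vs s[6]='n' (mismatch), s[1]='t' vs s[5]='e' (mismatch), s[2]='h' vs s[4]='c' (mismatch)
Palindrome: No


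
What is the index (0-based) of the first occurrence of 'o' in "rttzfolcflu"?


Input string: 'rttzfolcflu'
Target: 'o'
Scanning left to right: s[0]='r', s[1]='t', s[2]='t', s[3]='z', s[4]='f', s[5]='o'
First match at index: 5


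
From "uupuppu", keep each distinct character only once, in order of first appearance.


Input: 'uupuppu'
Operation: keep first occurrence of each character
Scan: s[0]='u' new -> keep; s[1]='u' seen -> skip; s[2]='p' new -> keep; s[3]='u' seen -> skip; s[4]='p' seen -> skip; s[5]='p' seen -> skip; s[6]='u' seen -> skip
Result: up


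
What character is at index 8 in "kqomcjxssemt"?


Input string: 'kqomcjxssemt'
Operation: get character at index 8
Index mapping: s[0]='k', s[1]='q', s[2]='o', s[3]='m', s[4]='c', s[5]='j', s[6]='x', s[7]='s', s[8]='s'
Result: 's'


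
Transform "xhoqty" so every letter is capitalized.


Input string: 'xhoqty'
Operation: convert each letter to uppercase
Mapping: 'x'->'X', 'h'->'H', 'o'->'O', 'q'->'Q', 't'->'T', 'y'->'Y'
Result: XHOQTY


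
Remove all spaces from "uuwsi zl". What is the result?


Input string: 'uuwsi zl'
Operation: remove all spaces
Words: 'uuwsi', 'zl'
Join without spaces: uuwsizl


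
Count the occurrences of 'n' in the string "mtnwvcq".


Input string: 'mtnwvcq'
Target character: 'n'
Scan each position: s[2]='n'
Matches found at indices: 2
Total: 1


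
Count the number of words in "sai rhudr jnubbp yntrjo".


Input string: 'sai rhudr jnubbp yntrjo'
Operation: split by spaces
Words found: 'sai', 'rhudr', 'jnubbp', 'yntrjo'
Word count: 4


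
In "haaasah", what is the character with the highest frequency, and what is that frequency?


Input: 'haaasah'
Operation: tally each character
Counts: 'a':4, 'h':2, 's':1
Maximum: 'a' appears 4 times


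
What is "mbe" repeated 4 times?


Input string: 'mbe'
Operation: repeat 4 times
Concatenation: 'mbe' + 'mbe' + 'mbe' + 'mbe'
Result: mbembembembe


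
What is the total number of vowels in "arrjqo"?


Input string: 'arrjqo'
Operation: count vowels (a, e, i, o, u)
Scan: s[0]='a' (vowel), s[1]='r', s[2]='r', s[3]='j', s[4]='q', s[5]='o' (vowel)
Vowels found: 2
Result: 2


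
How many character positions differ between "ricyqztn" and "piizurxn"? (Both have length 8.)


String 1: 'ricyqztn'
String 2: 'piizurxn'
Compare each position: pos 0: 'r'!='p', pos 1: 'i'=='i', pos 2: 'c'!='i', pos 3: 'y'!='z', pos 4: 'q'!='u', pos 5: 'z'!='r', pos 6: 't'!='x', pos 7: 'n'=='n'
Differing positions: 6
Hamming distance: 6


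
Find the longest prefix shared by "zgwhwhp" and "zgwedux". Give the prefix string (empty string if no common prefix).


String 1: 'zgwhwhp'
String 2: 'zgwedux'
Compare position by position:
pos 0: 'z' vs 'z' match
pos 1: 'g' vs 'g' match
pos 2: 'w' vs 'w' match
pos 3: 'h' vs 'e' differ -> stop
Longest common prefix: "zgw" (length 3)


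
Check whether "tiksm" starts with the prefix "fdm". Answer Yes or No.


Input string: 'tiksm'
Prefix to check: 'fdm'
First 3 characters of input: 'tik'
Match: False
Result: No


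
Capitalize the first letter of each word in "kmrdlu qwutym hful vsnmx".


Input string: 'kmrdlu qwutym hful vsnmx'
Operation: capitalize first letter of each word
Word transformations: 'kmrdlu'->'Kmrdlu', 'qwutym'->'Qwutym', 'hful'->'Hful', 'vsnmx'->'Vsnmx'
Result: Kmrdlu Qwutym Hful Vsnmx


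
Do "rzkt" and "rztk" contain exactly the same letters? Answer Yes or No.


String 1: 'rzkt' -> sorted: 'krtz'
String 2: 'rztk' -> sorted: 'krtz'
Compare sorted forms: 'krtz' == 'krtz'
Anagram: Yes


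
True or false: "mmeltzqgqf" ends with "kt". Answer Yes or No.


Input string: 'mmeltzqgqf'
Suffix to check: 'kt'
Last 2 characters of input: 'qf'
Match: False
Result: No


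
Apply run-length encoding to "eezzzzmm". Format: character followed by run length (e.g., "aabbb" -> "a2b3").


Input: 'eezzzzmm'
Operation: identify consecutive runs
Runs: 'ee' -> e2, 'zzzz' -> z4, 'mm' -> m2
Encoded: e2z4m2


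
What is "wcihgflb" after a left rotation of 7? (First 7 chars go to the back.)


Input: 'wcihgflb', shift = 7
Operation: split at index 7 and swap parts
Front part s[0:7] = 'wcihgfl'
Back part s[7:] = 'b'
Rotated = back + front = 'b' + 'wcihgfl'
Result: bwcihgfl


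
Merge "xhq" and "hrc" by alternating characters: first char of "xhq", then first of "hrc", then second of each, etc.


String 1: 'xhq'
String 2: 'hrc'
Operation: alternate characters
Pairs: 'x'+'h', 'h'+'r', 'q'+'c'
Result: xhhrqc


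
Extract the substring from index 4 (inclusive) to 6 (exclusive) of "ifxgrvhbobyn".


Input string: 'ifxgrvhbobyn'
Operation: slice [4:6]
Extract characters: s[4]='r', s[5]='v'
Result: rv


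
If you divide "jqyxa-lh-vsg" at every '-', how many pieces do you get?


Input string: 'jqyxa-lh-vsg'
Delimiter: '-'
Split result: 'jqyxa', 'lh', 'vsg'
Number of parts: 3


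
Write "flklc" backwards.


Input string: 'flklc'
Operation: reverse character order
Original order: 'f' -> 'l' -> 'k' -> 'l' -> 'c'
Reversed order: 'c' -> 'l' -> 'k' -> 'l' -> 'f'
Result: clklf


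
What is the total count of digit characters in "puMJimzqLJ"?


Input string: 'puMJimzqLJ'
Operation: count digit characters (0-9)
Scan: 'p', 'u', 'M', 'J', 'i', 'm', 'z', 'q', 'L', 'J'
Digits found: 0
Result: 0


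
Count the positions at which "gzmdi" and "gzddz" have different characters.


String 1: 'gzmdi'
String 2: 'gzddz'
Compare each position: pos 0: 'g'=='g', pos 1: 'z'=='z', pos 2: 'm'!='d', pos 3: 'd'=='d', pos 4: 'i'!='z'
Differing positions: 2
Hamming distance: 2


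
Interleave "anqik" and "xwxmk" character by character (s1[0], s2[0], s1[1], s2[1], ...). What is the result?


String 1: 'anqik'
String 2: 'xwxmk'
Operation: alternate characters
Pairs: 'a'+'x', 'n'+'w', 'q'+'x', 'i'+'m', 'k'+'k'
Result: axnwqximkk


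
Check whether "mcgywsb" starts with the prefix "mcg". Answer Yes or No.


Input string: 'mcgywsb'
Prefix to check: 'mcg'
First 3 characters of input: 'mcg'
Match: True
Result: Yes


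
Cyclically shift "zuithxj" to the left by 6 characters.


Input: 'zuithxj', shift = 6
Operation: split at index 6 and swap parts
Front part s[0:6] = 'zuithx'
Back part s[6:] = 'j'
Rotated = back + front = 'j' + 'zuithx'
Result: jzuithx


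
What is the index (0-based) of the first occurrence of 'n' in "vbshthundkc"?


Input string: 'vbshthundkc'
Target: 'n'
Scanning left to right: s[0]='v', s[1]='b', s[2]='s', s[3]='h', s[4]='t', s[5]='h', s[6]='u', s[7]='n'
First match at index: 7


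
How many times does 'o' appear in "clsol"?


Input string: 'clsol'
Target character: 'o'
Scan each position: s[3]='o'
Matches found at indices: 3
Total: 1


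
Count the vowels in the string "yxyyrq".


Input string: 'yxyyrq'
Operation: count vowels (a, e, i, o, u)
Scan: s[0]='y', s[1]='x', s[2]='y', s[3]='y', s[4]='r', s[5]='q'
Vowels found: 0
Result: 0


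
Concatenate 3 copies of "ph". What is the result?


Input string: 'ph'
Operation: repeat 3 times
Concatenation: 'ph' + 'ph' + 'ph'
Result: phphph


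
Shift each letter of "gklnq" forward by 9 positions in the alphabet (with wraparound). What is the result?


Input: 'gklnq', shift = 9
Operation: for each letter, (position + 9) mod 26
Mapping: 'g'(6+9=15)->'p', 'k'(10+9=19)->'t', 'l'(11+9=20)->'u', 'n'(13+9=22)->'w', 'q'(16+9=25)->'z'
Result: ptuwz


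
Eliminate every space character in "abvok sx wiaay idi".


Input string: 'abvok sx wiaay idi'
Operation: remove all spaces
Words: 'abvok', 'sx', 'wiaay', 'idi'
Join without spaces: abvoksxwiaayidi


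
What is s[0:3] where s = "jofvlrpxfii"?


Input string: 'jofvlrpxfii'
Operation: slice [0:3]
Extract characters: s[0]='j', s[1]='o', s[2]='f'
Result: jof


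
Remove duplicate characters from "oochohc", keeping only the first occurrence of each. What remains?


Input: 'oochohc'
Operation: keep first occurrence of each character
Scan: s[0]='o' new -> keep; s[1]='o' seen -> skip; s[2]='c' new -> keep; s[3]='h' new -> keep; s[4]='o' seen -> skip; s[5]='h' seen -> skip; s[6]='c' seen -> skip
Result: och


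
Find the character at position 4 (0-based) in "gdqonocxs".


Input string: 'gdqonocxs'
Operation: get character at index 4
Index mapping: s[0]='g', s[1]='d', s[2]='q', s[3]='o', s[4]='n'
Result: 'n'


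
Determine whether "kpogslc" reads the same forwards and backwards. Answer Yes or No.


Input string: 'kpogslc'
Reversed: 'clsgopk'
Compare pairs: s[0]='k' vs s[6]='c' (mismatch), s[1]='p' vs s[5]='l' (mismatch), s[2]='o' vs s[4]='s' (mismatch)
Palindrome: No


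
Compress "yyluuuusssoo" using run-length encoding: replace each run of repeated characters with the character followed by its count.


Input: 'yyluuuusssoo'
Operation: identify consecutive runs
Runs: 'yy' -> y2, 'l' -> l1, 'uuuu' -> u4, 'sss' -> s3, 'oo' -> o2
Encoded: y2l1u4s3o2


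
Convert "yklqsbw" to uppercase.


Input string: 'yklqsbw'
Operation: convert each letter to uppercase
Mapping: 'y'->'Y', 'k'->'K', 'l'->'L', 'q'->'Q', 's'->'S', 'b'->'B', 'w'->'W'
Result: YKLQSBW


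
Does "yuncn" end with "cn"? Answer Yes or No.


Input string: 'yuncn'
Suffix to check: 'cn'
Last 2 characters of input: 'cn'
Match: True
Result: Yes


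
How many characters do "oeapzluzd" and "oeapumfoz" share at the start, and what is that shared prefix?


String 1: 'oeapzluzd'
String 2: 'oeapumfoz'
Compare position by position:
pos 0: 'o' vs 'o' match
pos 1: 'e' vs 'e' match
pos 2: 'a' vs 'a' match
pos 3: 'p' vs 'p' match
pos 4: 'z' vs 'u' differ -> stop
Longest common prefix: "oeap" (length 4)


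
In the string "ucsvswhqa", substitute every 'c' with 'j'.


Input string: 'ucsvswhqa'
Operation: replace 'c' with 'j'
Positions of 'c': 1
After replacement: ujsvswhqa


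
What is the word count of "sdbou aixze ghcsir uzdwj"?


Input string: 'sdbou aixze ghcsir uzdwj'
Operation: split by spaces
Words found: 'sdbou', 'aixze', 'ghcsir', 'uzdwj'
Word count: 4


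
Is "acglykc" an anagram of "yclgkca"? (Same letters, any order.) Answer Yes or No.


String 1: 'yclgkca' -> sorted: 'accgkly'
String 2: 'acglykc' -> sorted: 'accgkly'
Compare sorted forms: 'accgkly' == 'accgkly'
Anagram: Yes


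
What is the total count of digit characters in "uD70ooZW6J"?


Input string: 'uD70ooZW6J'
Operation: count digit characters (0-9)
Scan: 'u', 'D', '7'(digit), '0'(digit), 'o', 'o', 'Z', 'W', '6'(digit), 'J'
Digits found: 3
Result: 3


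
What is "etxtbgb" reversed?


Input string: 'etxtbgb'
Operation: reverse character order
Original order: 'e' -> 't' -> 'x' -> 't' -> 'b' -> 'g' -> 'b'
Reversed order: 'b' -> 'g' -> 'b' -> 't' -> 'x' -> 't' -> 'e'
Result: bgbtxte


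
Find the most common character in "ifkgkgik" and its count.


Input: 'ifkgkgik'
Operation: tally each character
Counts: 'f':1, 'g':2, 'i':2, 'k':3
Maximum: 'k' appears 3 times


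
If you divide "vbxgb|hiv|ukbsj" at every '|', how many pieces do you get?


Input string: 'vbxgb|hiv|ukbsj'
Delimiter: '|'
Split result: 'vbxgb', 'hiv', 'ukbsj'
Number of parts: 3


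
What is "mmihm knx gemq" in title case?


Input string: 'mmihm knx gemq'
Operation: capitalize first letter of each word
Word transformations: 'mmihm'->'Mmihm', 'knx'->'Knx', 'gemq'->'Gemq'
Result: Mmihm Knx Gemq


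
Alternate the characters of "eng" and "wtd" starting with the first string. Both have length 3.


String 1: 'eng'
String 2: 'wtd'
Operation: alternate characters
Pairs: 'e'+'w', 'n'+'t', 'g'+'d'
Result: ewntgd


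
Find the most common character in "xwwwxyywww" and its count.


Input: 'xwwwxyywww'
Operation: tally each character
Counts: 'w':6, 'x':2, 'y':2
Maximum: 'w' appears 6 times


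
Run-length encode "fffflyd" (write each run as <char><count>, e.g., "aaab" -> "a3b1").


Input: 'fffflyd'
Operation: identify consecutive runs
Runs: 'ffff' -> f4, 'l' -> l1, 'y' -> y1, 'd' -> d1
Encoded: f4l1y1d1


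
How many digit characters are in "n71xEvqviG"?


Input string: 'n71xEvqviG'
Operation: count digit characters (0-9)
Scan: 'n', '7'(digit), '1'(digit), 'x', 'E', 'v', 'q', 'v', 'i', 'G'
Digits found: 2
Result: 2


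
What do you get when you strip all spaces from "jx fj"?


Input string: 'jx fj'
Operation: remove all spaces
Words: 'jx', 'fj'
Join without spaces: jxfj


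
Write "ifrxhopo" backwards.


Input string: 'ifrxhopo'
Operation: reverse character order
Original order: 'i' -> 'f' -> 'r' -> 'x' -> 'h' -> 'o' -> 'p' -> 'o'
Reversed order: 'o' -> 'p' -> 'o' -> 'h' -> 'x' -> 'r' -> 'f' -> 'i'
Result: opohxrfi


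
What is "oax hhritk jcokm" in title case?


Input string: 'oax hhritk jcokm'
Operation: capitalize first letter of each word
Word transformations: 'oax'->'Oax', 'hhritk'->'Hhritk', 'jcokm'->'Jcokm'
Result: Oax Hhritk Jcokm


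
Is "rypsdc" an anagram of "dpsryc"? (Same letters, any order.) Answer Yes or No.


String 1: 'dpsryc' -> sorted: 'cdprsy'
String 2: 'rypsdc' -> sorted: 'cdprsy'
Compare sorted forms: 'cdprsy' == 'cdprsy'
Anagram: Yes


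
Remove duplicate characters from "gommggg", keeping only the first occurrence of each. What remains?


Input: 'gommggg'
Operation: keep first occurrence of each character
Scan: s[0]='g' new -> keep; s[1]='o' new -> keep; s[2]='m' new -> keep; s[3]='m' seen -> skip; s[4]='g' seen -> skip; s[5]='g' seen -> skip; s[6]='g' seen -> skip
Result: gom


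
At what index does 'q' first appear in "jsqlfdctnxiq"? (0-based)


Input string: 'jsqlfdctnxiq'
Target: 'q'
Scanning left to right: s[0]='j', s[1]='s', s[2]='q'
First match at index: 2


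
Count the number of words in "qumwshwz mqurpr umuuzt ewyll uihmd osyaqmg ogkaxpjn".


Input string: 'qumwshwz mqurpr umuuzt ewyll uihmd osyaqmg ogkaxpjn'
Operation: split by spaces
Words found: 'qumwshwz', 'mqurpr', 'umuuzt', 'ewyll', 'uihmd', 'osyaqmg', 'ogkaxpjn'
Word count: 7


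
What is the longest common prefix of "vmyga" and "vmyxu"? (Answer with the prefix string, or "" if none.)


String 1: 'vmyga'
String 2: 'vmyxu'
Compare position by position:
pos 0: 'v' vs 'v' match
pos 1: 'm' vs 'm' match
pos 2: 'y' vs 'y' match
pos 3: 'g' vs 'x' differ -> stop
Longest common prefix: "vmy" (length 3)


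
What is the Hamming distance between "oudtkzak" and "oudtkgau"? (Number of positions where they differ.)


String 1: 'oudtkzak'
String 2: 'oudtkgau'
Compare each position: pos 0: 'o'=='o', pos 1: 'u'=='u', pos 2: 'd'=='d', pos 3: 't'=='t', pos 4: 'k'=='k', pos 5: 'z'!='g', pos 6: 'a'=='a', pos 7: 'k'!='u'
Differing positions: 2
Hamming distance: 2


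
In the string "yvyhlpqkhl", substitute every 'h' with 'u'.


Input string: 'yvyhlpqkhl'
Operation: replace 'h' with 'u'
Positions of 'h': 3, 8
After replacement: yvyulpqkul


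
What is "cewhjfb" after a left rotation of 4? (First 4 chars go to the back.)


Input: 'cewhjfb', shift = 4
Operation: split at index 4 and swap parts
Front part s[0:4] = 'cewh'
Back part s[4:] = 'jfb'
Rotated = back + front = 'jfb' + 'cewh'
Result: jfbcewh


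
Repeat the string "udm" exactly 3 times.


Input string: 'udm'
Operation: repeat 3 times
Concatenation: 'udm' + 'udm' + 'udm'
Result: udmudmudm


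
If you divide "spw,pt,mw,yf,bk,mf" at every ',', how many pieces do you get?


Input string: 'spw,pt,mw,yf,bk,mf'
Delimiter: ','
Split result: 'spw', 'pt', 'mw', 'yf', 'bk', 'mf'
Number of parts: 6


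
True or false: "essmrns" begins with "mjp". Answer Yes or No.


Input string: 'essmrns'
Prefix to check: 'mjp'
First 3 characters of input: 'ess'
Match: False
Result: No


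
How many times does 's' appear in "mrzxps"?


Input string: 'mrzxps'
Target character: 's'
Scan each position: s[5]='s'
Matches found at indices: 5
Total: 1


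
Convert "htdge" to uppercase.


Input string: 'htdge'
Operation: convert each letter to uppercase
Mapping: 'h'->'H', 't'->'T', 'd'->'D', 'g'->'G', 'e'->'E'
Result: HTDGE


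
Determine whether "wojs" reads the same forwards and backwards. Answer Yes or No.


Input string: 'wojs'
Reversed: 'sjow'
Compare pairs: s[0]='w' vs s[3]='s' (mismatch), s[1]='o' vs s[2]='j' (mismatch)
Palindrome: No


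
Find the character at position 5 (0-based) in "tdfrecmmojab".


Input string: 'tdfrecmmojab'
Operation: get character at index 5
Index mapping: s[0]='t', s[1]='d', s[2]='f', s[3]='r', s[4]='e', s[5]='c'
Result: 'c'


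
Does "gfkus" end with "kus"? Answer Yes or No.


Input string: 'gfkus'
Suffix to check: 'kus'
Last 3 characters of input: 'kus'
Match: True
Result: Yes


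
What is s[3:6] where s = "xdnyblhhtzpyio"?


Input string: 'xdnyblhhtzpyio'
Operation: slice [3:6]
Extract characters: s[3]='y', s[4]='b', s[5]='l'
Result: ybl


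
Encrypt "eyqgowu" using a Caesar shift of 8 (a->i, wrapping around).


Input: 'eyqgowu', shift = 8
Operation: for each letter, (position + 8) mod 26
Mapping: 'e'(4+8=12)->'m', 'y'(24+8=32, 32 mod 26=6)->'g', 'q'(16+8=24)->'y', 'g'(6+8=14)->'o', 'o'(14+8=22)->'w', 'w'(22+8=30, 30 mod 26=4)->'e', 'u'(20+8=28, 28 mod 26=2)->'c'
Result: mgyowec


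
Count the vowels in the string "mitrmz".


Input string: 'mitrmz'
Operation: count vowels (a, e, i, o, u)
Scan: s[0]='m', s[1]='i' (vowel), s[2]='t', s[3]='r', s[4]='m', s[5]='z'
Vowels found: 1
Result: 1


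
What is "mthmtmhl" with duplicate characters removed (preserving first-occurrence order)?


Input: 'mthmtmhl'
Operation: keep first occurrence of each character
Scan: s[0]='m' new -> keep; s[1]='t' new -> keep; s[2]='h' new -> keep; s[3]='m' seen -> skip; s[4]='t' seen -> skip; s[5]='m' seen -> skip; s[6]='h' seen -> skip; s[7]='l' new -> keep
Result: mthl


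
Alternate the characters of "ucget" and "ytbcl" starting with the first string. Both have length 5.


String 1: 'ucget'
String 2: 'ytbcl'
Operation: alternate characters
Pairs: 'u'+'y', 'c'+'t', 'g'+'b', 'e'+'c', 't'+'l'
Result: uyctgbectl


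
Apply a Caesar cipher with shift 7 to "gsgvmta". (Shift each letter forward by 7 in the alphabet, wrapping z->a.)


Input: 'gsgvmta', shift = 7
Operation: for each letter, (position + 7) mod 26
Mapping: 'g'(6+7=13)->'n', 's'(18+7=25)->'z', 'g'(6+7=13)->'n', 'v'(21+7=28, 28 mod 26=2)->'c', 'm'(12+7=19)->'t', 't'(19+7=26, 26 mod 26=0)->'a', 'a'(0+7=7)->'h'
Result: nznctah


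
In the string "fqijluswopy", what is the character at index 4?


Input string: 'fqijluswopy'
Operation: get character at index 4
Index mapping: s[0]='f', s[1]='q', s[2]='i', s[3]='j', s[4]='l'
Result: 'l'


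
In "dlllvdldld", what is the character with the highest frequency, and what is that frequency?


Input: 'dlllvdldld'
Operation: tally each character
Counts: 'd':4, 'l':5, 'v':1
Maximum: 'l' appears 5 times


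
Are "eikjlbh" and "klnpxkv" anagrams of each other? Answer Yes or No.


String 1: 'eikjlbh' -> sorted: 'behijkl'
String 2: 'klnpxkv' -> sorted: 'kklnpvx'
Compare sorted forms: 'behijkl' != 'kklnpvx'
Anagram: No


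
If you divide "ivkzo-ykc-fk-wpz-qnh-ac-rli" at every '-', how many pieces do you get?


Input string: 'ivkzo-ykc-fk-wpz-qnh-ac-rli'
Delimiter: '-'
Split result: 'ivkzo', 'ykc', 'fk', 'wpz', 'qnh', 'ac', 'rli'
Number of parts: 7


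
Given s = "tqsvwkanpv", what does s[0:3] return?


Input string: 'tqsvwkanpv'
Operation: slice [0:3]
Extract characters: s[0]='t', s[1]='q', s[2]='s'
Result: tqs


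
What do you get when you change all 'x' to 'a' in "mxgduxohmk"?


Input string: 'mxgduxohmk'
Operation: replace 'x' with 'a'
Positions of 'x': 1, 5
After replacement: magduaohmk


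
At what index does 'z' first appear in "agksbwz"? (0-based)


Input string: 'agksbwz'
Target: 'z'
Scanning left to right: s[0]='a', s[1]='g', s[2]='k', s[3]='s', s[4]='b', s[5]='w', s[6]='z'
First match at index: 6


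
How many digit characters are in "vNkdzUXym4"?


Input string: 'vNkdzUXym4'
Operation: count digit characters (0-9)
Scan: 'v', 'N', 'k', 'd', 'z', 'U', 'X', 'y', 'm', '4'(digit)
Digits found: 1
Result: 1


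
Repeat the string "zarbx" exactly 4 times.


Input string: 'zarbx'
Operation: repeat 4 times
Concatenation: 'zarbx' + 'zarbx' + 'zarbx' + 'zarbx'
Result: zarbxzarbxzarbxzarbx


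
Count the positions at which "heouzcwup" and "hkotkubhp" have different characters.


String 1: 'heouzcwup'
String 2: 'hkotkubhp'
Compare each position: pos 0: 'h'=='h', pos 1: 'e'!='k', pos 2: 'o'=='o', pos 3: 'u'!='t', pos 4: 'z'!='k', pos 5: 'c'!='u', pos 6: 'w'!='b', pos 7: 'u'!='h', pos 8: 'p'=='p'
Differing positions: 6
Hamming distance: 6


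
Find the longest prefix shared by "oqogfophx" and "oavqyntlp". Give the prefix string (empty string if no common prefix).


String 1: 'oqogfophx'
String 2: 'oavqyntlp'
Compare position by position:
pos 0: 'o' vs 'o' match
pos 1: 'q' vs 'a' differ -> stop
Longest common prefix: "o" (length 1)


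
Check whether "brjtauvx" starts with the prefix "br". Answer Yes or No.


Input string: 'brjtauvx'
Prefix to check: 'br'
First 2 characters of input: 'br'
Match: True
Result: Yes


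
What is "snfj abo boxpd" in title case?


Input string: 'snfj abo boxpd'
Operation: capitalize first letter of each word
Word transformations: 'snfj'->'Snfj', 'abo'->'Abo', 'boxpd'->'Boxpd'
Result: Snfj Abo Boxpd


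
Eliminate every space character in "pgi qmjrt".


Input string: 'pgi qmjrt'
Operation: remove all spaces
Words: 'pgi', 'qmjrt'
Join without spaces: pgiqmjrt


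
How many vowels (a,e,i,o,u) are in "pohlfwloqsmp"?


Input string: 'pohlfwloqsmp'
Operation: count vowels (a, e, i, o, u)
Scan: s[0]='p', s[1]='o' (vowel), s[2]='h', s[3]='l', s[4]='f', s[5]='w', s[6]='l', s[7]='o' (vowel), s[8]='q', s[9]='s', s[10]='m', s[11]='p'
Vowels found: 2
Result: 2


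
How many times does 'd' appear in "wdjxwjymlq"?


Input string: 'wdjxwjymlq'
Target character: 'd'
Scan each position: s[1]='d'
Matches found at indices: 1
Total: 1


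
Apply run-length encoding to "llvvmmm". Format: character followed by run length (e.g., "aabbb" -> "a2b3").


Input: 'llvvmmm'
Operation: identify consecutive runs
Runs: 'll' -> l2, 'vv' -> v2, 'mmm' -> m3
Encoded: l2v2m3


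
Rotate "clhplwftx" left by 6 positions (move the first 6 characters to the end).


Input: 'clhplwftx', shift = 6
Operation: split at index 6 and swap parts
Front part s[0:6] = 'clhplw'
Back part s[6:] = 'ftx'
Rotated = back + front = 'ftx' + 'clhplw'
Result: ftxclhplw


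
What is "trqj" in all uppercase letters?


Input string: 'trqj'
Operation: convert each letter to uppercase
Mapping: 't'->'T', 'r'->'R', 'q'->'Q', 'j'->'J'
Result: TRQJ


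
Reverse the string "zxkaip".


Input string: 'zxkaip'
Operation: reverse character order
Original order: 'z' -> 'x' -> 'k' -> 'a' -> 'i' -> 'p'
Reversed order: 'p' -> 'i' -> 'a' -> 'k' -> 'x' -> 'z'
Result: piakxz


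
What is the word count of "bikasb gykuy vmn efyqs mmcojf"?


Input string: 'bikasb gykuy vmn efyqs mmcojf'
Operation: split by spaces
Words found: 'bikasb', 'gykuy', 'vmn', 'efyqs', 'mmcojf'
Word count: 5


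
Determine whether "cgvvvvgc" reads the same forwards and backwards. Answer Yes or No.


Input string: 'cgvvvvgc'
Reversed: 'cgvvvvgc'
Compare pairs: s[0]='c' vs s[7]='c' (match), s[1]='g' vs s[6]='g' (match), s[2]='v' vs s[5]='v' (match), s[3]='v' vs s[4]='v' (match)
Palindrome: Yes


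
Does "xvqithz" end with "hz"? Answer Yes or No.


Input string: 'xvqithz'
Suffix to check: 'hz'
Last 2 characters of input: 'hz'
Match: True
Result: Yes


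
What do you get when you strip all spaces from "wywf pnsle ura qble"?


Input string: 'wywf pnsle ura qble'
Operation: remove all spaces
Words: 'wywf', 'pnsle', 'ura', 'qble'
Join without spaces: wywfpnsleuraqble


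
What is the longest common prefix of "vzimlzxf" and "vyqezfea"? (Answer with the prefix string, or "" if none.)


String 1: 'vzimlzxf'
String 2: 'vyqezfea'
Compare position by position:
pos 0: 'v' vs 'v' match
pos 1: 'z' vs 'y' differ -> stop
Longest common prefix: "v" (length 1)


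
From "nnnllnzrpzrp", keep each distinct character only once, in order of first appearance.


Input: 'nnnllnzrpzrp'
Operation: keep first occurrence of each character
Scan: s[0]='n' new -> keep; s[1]='n' seen -> skip; s[2]='n' seen -> skip; s[3]='l' new -> keep; s[4]='l' seen -> skip; s[5]='n' seen -> skip; s[6]='z' new -> keep; s[7]='r' new -> keep; s[8]='p' new -> keep; s[9]='z' seen -> skip; s[10]='r' seen -> skip; s[11]='p' seen -> skip
Result: nlzrp


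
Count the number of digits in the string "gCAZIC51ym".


Input string: 'gCAZIC51ym'
Operation: count digit characters (0-9)
Scan: 'g', 'C', 'A', 'Z', 'I', 'C', '5'(digit), '1'(digit), 'y', 'm'
Digits found: 2
Result: 2


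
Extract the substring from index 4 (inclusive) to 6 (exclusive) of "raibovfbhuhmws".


Input string: 'raibovfbhuhmws'
Operation: slice [4:6]
Extract characters: s[4]='o', s[5]='v'
Result: ov


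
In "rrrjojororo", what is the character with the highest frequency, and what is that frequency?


Input: 'rrrjojororo'
Operation: tally each character
Counts: 'j':2, 'o':4, 'r':5
Maximum: 'r' appears 5 times


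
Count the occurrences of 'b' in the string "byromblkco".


Input string: 'byromblkco'
Target character: 'b'
Scan each position: s[0]='b', s[5]='b'
Matches found at indices: 0, 5
Total: 2


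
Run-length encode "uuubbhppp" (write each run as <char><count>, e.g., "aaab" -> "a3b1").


Input: 'uuubbhppp'
Operation: identify consecutive runs
Runs: 'uuu' -> u3, 'bb' -> b2, 'h' -> h1, 'ppp' -> p3
Encoded: u3b2h1p3


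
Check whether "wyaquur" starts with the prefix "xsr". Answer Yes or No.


Input string: 'wyaquur'
Prefix to check: 'xsr'
First 3 characters of input: 'wya'
Match: False
Result: No


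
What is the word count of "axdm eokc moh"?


Input string: 'axdm eokc moh'
Operation: split by spaces
Words found: 'axdm', 'eokc', 'moh'
Word count: 3


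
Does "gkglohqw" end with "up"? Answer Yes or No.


Input string: 'gkglohqw'
Suffix to check: 'up'
Last 2 characters of input: 'qw'
Match: False
Result: No


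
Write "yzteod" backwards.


Input string: 'yzteod'
Operation: reverse character order
Original order: 'y' -> 'z' -> 't' -> 'e' -> 'o' -> 'd'
Reversed order: 'd' -> 'o' -> 'e' -> 't' -> 'z' -> 'y'
Result: doetzy


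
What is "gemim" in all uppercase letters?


Input string: 'gemim'
Operation: convert each letter to uppercase
Mapping: 'g'->'G', 'e'->'E', 'm'->'M', 'i'->'I', 'm'->'M'
Result: GEMIM


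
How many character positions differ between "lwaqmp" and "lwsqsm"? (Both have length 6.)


String 1: 'lwaqmp'
String 2: 'lwsqsm'
Compare each position: pos 0: 'l'=='l', pos 1: 'w'=='w', pos 2: 'a'!='s', pos 3: 'q'=='q', pos 4: 'm'!='s', pos 5: 'p'!='m'
Differing positions: 3
Hamming distance: 3


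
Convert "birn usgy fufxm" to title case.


Input string: 'birn usgy fufxm'
Operation: capitalize first letter of each word
Word transformations: 'birn'->'Birn', 'usgy'->'Usgy', 'fufxm'->'Fufxm'
Result: Birn Usgy Fufxm


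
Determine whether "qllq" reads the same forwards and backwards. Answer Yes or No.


Input string: 'qllq'
Reversed: 'qllq'
Compare pairs: s[0]='q' vs s[3]='q' (match), s[1]='l' vs s[2]='l' (match)
Palindrome: Yes


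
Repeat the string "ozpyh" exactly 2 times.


Input string: 'ozpyh'
Operation: repeat 2 times
Concatenation: 'ozpyh' + 'ozpyh'
Result: ozpyhozpyh


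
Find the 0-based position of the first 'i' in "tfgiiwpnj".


Input string: 'tfgiiwpnj'
Target: 'i'
Scanning left to right: s[0]='t', s[1]='f', s[2]='g', s[3]='i'
First match at index: 3


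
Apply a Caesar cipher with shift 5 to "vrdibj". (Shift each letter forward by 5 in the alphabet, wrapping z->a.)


Input: 'vrdibj', shift = 5
Operation: for each letter, (position + 5) mod 26
Mapping: 'v'(21+5=26, 26 mod 26=0)->'a', 'r'(17+5=22)->'w', 'd'(3+5=8)->'i', 'i'(8+5=13)->'n', 'b'(1+5=6)->'g', 'j'(9+5=14)->'o'
Result: awingo


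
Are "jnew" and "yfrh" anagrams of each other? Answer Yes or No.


String 1: 'jnew' -> sorted: 'ejnw'
String 2: 'yfrh' -> sorted: 'fhry'
Compare sorted forms: 'ejnw' != 'fhry'
Anagram: No


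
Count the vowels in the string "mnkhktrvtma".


Input string: 'mnkhktrvtma'
Operation: count vowels (a, e, i, o, u)
Scan: s[0]='m', s[1]='n', s[2]='k', s[3]='h', s[4]='k', s[5]='t', s[6]='r', s[7]='v', s[8]='t', s[9]='m', s[10]='a' (vowel)
Vowels found: 1
Result: 1


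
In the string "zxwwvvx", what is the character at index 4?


Input string: 'zxwwvvx'
Operation: get character at index 4
Index mapping: s[0]='z', s[1]='x', s[2]='w', s[3]='w', s[4]='v'
Result: 'v'


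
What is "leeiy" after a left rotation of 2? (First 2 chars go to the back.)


Input: 'leeiy', shift = 2
Operation: split at index 2 and swap parts
Front part s[0:2] = 'le'
Back part s[2:] = 'eiy'
Rotated = back + front = 'eiy' + 'le'
Result: eiyle


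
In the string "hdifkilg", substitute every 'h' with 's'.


Input string: 'hdifkilg'
Operation: replace 'h' with 's'
Positions of 'h': 0
After replacement: sdifkilg


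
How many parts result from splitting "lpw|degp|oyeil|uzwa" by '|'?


Input string: 'lpw|degp|oyeil|uzwa'
Delimiter: '|'
Split result: 'lpw', 'degp', 'oyeil', 'uzwa'
Number of parts: 4


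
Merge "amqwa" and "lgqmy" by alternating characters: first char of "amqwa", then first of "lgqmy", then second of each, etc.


String 1: 'amqwa'
String 2: 'lgqmy'
Operation: alternate characters
Pairs: 'a'+'l', 'm'+'g', 'q'+'q', 'w'+'m', 'a'+'y'
Result: almgqqwmay


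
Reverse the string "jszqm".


Input string: 'jszqm'
Operation: reverse character order
Original order: 'j' -> 's' -> 'z' -> 'q' -> 'm'
Reversed order: 'm' -> 'q' -> 'z' -> 's' -> 'j'
Result: mqzsj


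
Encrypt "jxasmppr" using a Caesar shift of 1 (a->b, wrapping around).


Input: 'jxasmppr', shift = 1
Operation: for each letter, (position + 1) mod 26
Mapping: 'j'(9+1=10)->'k', 'x'(23+1=24)->'y', 'a'(0+1=1)->'b', 's'(18+1=19)->'t', 'm'(12+1=13)->'n', 'p'(15+1=16)->'q', 'p'(15+1=16)->'q', 'r'(17+1=18)->'s'
Result: kybtnqqs


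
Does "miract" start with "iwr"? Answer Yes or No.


Input string: 'miract'
Prefix to check: 'iwr'
First 3 characters of input: 'mir'
Match: False
Result: No


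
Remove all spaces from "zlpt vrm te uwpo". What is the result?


Input string: 'zlpt vrm te uwpo'
Operation: remove all spaces
Words: 'zlpt', 'vrm', 'te', 'uwpo'
Join without spaces: zlptvrmteuwpo


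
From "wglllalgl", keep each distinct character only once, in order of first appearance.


Input: 'wglllalgl'
Operation: keep first occurrence of each character
Scan: s[0]='w' new -> keep; s[1]='g' new -> keep; s[2]='l' new -> keep; s[3]='l' seen -> skip; s[4]='l' seen -> skip; s[5]='a' new -> keep; s[6]='l' seen -> skip; s[7]='g' seen -> skip; s[8]='l' seen -> skip
Result: wgla


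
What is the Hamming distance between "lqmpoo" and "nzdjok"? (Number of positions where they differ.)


String 1: 'lqmpoo'
String 2: 'nzdjok'
Compare each position: pos 0: 'l'!='n', pos 1: 'q'!='z', pos 2: 'm'!='d', pos 3: 'p'!='j', pos 4: 'o'=='o', pos 5: 'o'!='k'
Differing positions: 5
Hamming distance: 5


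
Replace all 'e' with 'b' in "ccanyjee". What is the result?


Input string: 'ccanyjee'
Operation: replace 'e' with 'b'
Positions of 'e': 6, 7
After replacement: ccanyjbb


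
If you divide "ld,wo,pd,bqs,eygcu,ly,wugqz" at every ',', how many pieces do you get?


Input string: 'ld,wo,pd,bqs,eygcu,ly,wugqz'
Delimiter: ','
Split result: 'ld', 'wo', 'pd', 'bqs', 'eygcu', 'ly', 'wugqz'
Number of parts: 7


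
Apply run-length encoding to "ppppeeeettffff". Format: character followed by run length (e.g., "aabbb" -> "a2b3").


Input: 'ppppeeeettffff'
Operation: identify consecutive runs
Runs: 'pppp' -> p4, 'eeee' -> e4, 'tt' -> t2, 'ffff' -> f4
Encoded: p4e4t2f4


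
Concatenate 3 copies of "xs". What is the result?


Input string: 'xs'
Operation: repeat 3 times
Concatenation: 'xs' + 'xs' + 'xs'
Result: xsxsxs


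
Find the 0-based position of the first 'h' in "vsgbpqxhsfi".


Input string: 'vsgbpqxhsfi'
Target: 'h'
Scanning left to right: s[0]='v', s[1]='s', s[2]='g', s[3]='b', s[4]='p', s[5]='q', s[6]='x', s[7]='h'
First match at index: 7


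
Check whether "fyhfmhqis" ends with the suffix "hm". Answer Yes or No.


Input string: 'fyhfmhqis'
Suffix to check: 'hm'
Last 2 characters of input: 'is'
Match: False
Result: No


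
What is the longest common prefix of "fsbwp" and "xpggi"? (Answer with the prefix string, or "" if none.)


String 1: 'fsbwp'
String 2: 'xpggi'
Compare position by position:
pos 0: 'f' vs 'x' differ -> stop
Longest common prefix: "" (length 0)


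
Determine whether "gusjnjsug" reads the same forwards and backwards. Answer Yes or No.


Input string: 'gusjnjsug'
Reversed: 'gusjnjsug'
Compare pairs: s[0]='g' vs s[8]='g' (match), s[1]='u' vs s[7]='u' (match), s[2]='s' vs s[6]='s' (match), s[3]='j' vs s[5]='j' (match)
Palindrome: Yes


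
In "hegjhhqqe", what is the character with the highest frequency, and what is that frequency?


Input: 'hegjhhqqe'
Operation: tally each character
Counts: 'e':2, 'g':1, 'h':3, 'j':1, 'q':2
Maximum: 'h' appears 3 times


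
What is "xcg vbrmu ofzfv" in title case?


Input string: 'xcg vbrmu ofzfv'
Operation: capitalize first letter of each word
Word transformations: 'xcg'->'Xcg', 'vbrmu'->'Vbrmu', 'ofzfv'->'Ofzfv'
Result: Xcg Vbrmu Ofzfv


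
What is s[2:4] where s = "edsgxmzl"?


Input string: 'edsgxmzl'
Operation: slice [2:4]
Extract characters: s[2]='s', s[3]='g'
Result: sg


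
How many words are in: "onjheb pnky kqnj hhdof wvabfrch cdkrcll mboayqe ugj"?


Input string: 'onjheb pnky kqnj hhdof wvabfrch cdkrcll mboayqe ugj'
Operation: split by spaces
Words found: 'onjheb', 'pnky', 'kqnj', 'hhdof', 'wvabfrch', 'cdkrcll', 'mboayqe', 'ugj'
Word count: 8


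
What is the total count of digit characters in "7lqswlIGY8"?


Input string: '7lqswlIGY8'
Operation: count digit characters (0-9)
Scan: '7'(digit), 'l', 'q', 's', 'w', 'l', 'I', 'G', 'Y', '8'(digit)
Digits found: 2
Result: 2


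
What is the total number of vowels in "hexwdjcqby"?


Input string: 'hexwdjcqby'
Operation: count vowels (a, e, i, o, u)
Scan: s[0]='h', s[1]='e' (vowel), s[2]='x', s[3]='w', s[4]='d', s[5]='j', s[6]='c', s[7]='q', s[8]='b', s[9]='y'
Vowels found: 1
Result: 1


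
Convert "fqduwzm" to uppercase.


Input string: 'fqduwzm'
Operation: convert each letter to uppercase
Mapping: 'f'->'F', 'q'->'Q', 'd'->'D', 'u'->'U', 'w'->'W', 'z'->'Z', 'm'->'M'
Result: FQDUWZM


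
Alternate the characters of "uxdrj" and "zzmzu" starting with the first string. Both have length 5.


String 1: 'uxdrj'
String 2: 'zzmzu'
Operation: alternate characters
Pairs: 'u'+'z', 'x'+'z', 'd'+'m', 'r'+'z', 'j'+'u'
Result: uzxzdmrzju


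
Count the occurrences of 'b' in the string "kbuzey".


Input string: 'kbuzey'
Target character: 'b'
Scan each position: s[1]='b'
Matches found at indices: 1
Total: 1


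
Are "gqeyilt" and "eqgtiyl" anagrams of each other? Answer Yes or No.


String 1: 'gqeyilt' -> sorted: 'egilqty'
String 2: 'eqgtiyl' -> sorted: 'egilqty'
Compare sorted forms: 'egilqty' == 'egilqty'
Anagram: Yes


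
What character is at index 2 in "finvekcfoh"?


Input string: 'finvekcfoh'
Operation: get character at index 2
Index mapping: s[0]='f', s[1]='i', s[2]='n'
Result: 'n'


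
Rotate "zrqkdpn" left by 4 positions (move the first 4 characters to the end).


Input: 'zrqkdpn', shift = 4
Operation: split at index 4 and swap parts
Front part s[0:4] = 'zrqk'
Back part s[4:] = 'dpn'
Rotated = back + front = 'dpn' + 'zrqk'
Result: dpnzrqk


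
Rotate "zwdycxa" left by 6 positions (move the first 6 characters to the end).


Input: 'zwdycxa', shift = 6
Operation: split at index 6 and swap parts
Front part s[0:6] = 'zwdycx'
Back part s[6:] = 'a'
Rotated = back + front = 'a' + 'zwdycx'
Result: azwdycx


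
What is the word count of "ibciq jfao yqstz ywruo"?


Input string: 'ibciq jfao yqstz ywruo'
Operation: split by spaces
Words found: 'ibciq', 'jfao', 'yqstz', 'ywruo'
Word count: 4
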